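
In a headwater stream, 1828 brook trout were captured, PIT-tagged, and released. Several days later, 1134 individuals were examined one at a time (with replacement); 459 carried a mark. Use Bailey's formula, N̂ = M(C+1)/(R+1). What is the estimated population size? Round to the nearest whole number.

N̂ = 1828·(1134+1)/(459+1) = 1828·1135/460 = 2074780/460 ≈ 4510.4 → 4510

N ≈ 4510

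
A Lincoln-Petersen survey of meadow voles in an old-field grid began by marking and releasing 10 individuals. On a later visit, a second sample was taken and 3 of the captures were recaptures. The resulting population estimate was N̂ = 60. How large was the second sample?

C = 18

From N = M·C/R: C = N·R / M = 60·3 / 10 = 180 / 10 = 18.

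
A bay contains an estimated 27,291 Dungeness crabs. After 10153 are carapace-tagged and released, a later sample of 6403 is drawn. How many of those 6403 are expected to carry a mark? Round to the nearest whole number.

The marked fraction of the population is 10153/27291, so in a sample of 6403 expect C·(M/N) marked.
E[R] = 10153 × 6403 / 27291 = 65009659 / 27291 ≈ 2382.1 → 2382

expected recaptures ≈ 2382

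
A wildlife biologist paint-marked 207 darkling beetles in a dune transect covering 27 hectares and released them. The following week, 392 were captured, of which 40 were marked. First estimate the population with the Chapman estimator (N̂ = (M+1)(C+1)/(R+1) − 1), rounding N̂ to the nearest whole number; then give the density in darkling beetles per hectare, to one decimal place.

N̂ = 208·393/41 − 1 = 81744/41 − 1 ≈ 1992.8 → 1993
Density = N̂ / area = 1993 / 27 ≈ 73.81 → 73.8 per hectare

density ≈ 73.8 darkling beetles per hectare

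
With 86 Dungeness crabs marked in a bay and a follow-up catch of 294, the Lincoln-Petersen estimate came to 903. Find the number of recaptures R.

From N = M·C/R: R = M·C / N = 86·294 / 903 = 25284 / 903 = 28.

R = 28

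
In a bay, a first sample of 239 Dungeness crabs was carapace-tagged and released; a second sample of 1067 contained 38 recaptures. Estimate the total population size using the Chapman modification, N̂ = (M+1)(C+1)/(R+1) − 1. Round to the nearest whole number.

N ≈ 6571

N̂ = (239+1)(1067+1)/(38+1) − 1 = 240·1068/39 − 1
= 256320/39 − 1 ≈ 6572.3 − 1 ≈ 6571.3 → 6571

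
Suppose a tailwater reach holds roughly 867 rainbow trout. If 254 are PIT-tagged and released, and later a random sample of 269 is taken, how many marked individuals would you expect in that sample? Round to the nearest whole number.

The marked fraction of the population is 254/867, so in a sample of 269 expect C·(M/N) marked.
E[R] = 254 × 269 / 867 = 68326 / 867 ≈ 78.8 → 79

expected recaptures ≈ 79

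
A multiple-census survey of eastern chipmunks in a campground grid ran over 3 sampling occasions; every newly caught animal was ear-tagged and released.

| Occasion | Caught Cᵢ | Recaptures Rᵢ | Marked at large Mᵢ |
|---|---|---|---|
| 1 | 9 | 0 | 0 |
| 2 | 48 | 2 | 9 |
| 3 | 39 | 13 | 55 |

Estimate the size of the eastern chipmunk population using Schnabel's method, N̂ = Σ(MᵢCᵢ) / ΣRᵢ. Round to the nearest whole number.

N ≈ 172

Σ MᵢCᵢ = 0·9 + 9·48 + 55·39 = 0 + 432 + 2145 = 2577
Σ Rᵢ = 0 + 2 + 13 = 15
N̂ = 2577 / 15 ≈ 171.8 → 172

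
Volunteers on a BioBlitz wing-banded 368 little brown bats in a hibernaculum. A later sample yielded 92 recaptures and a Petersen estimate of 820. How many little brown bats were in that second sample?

From N = M·C/R: C = N·R / M = 820·92 / 368 = 75440 / 368 = 205.

C = 205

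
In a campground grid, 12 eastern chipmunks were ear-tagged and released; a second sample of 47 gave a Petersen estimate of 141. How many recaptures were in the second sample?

R = 4

From N = M·C/R: R = M·C / N = 12·47 / 141 = 564 / 141 = 4.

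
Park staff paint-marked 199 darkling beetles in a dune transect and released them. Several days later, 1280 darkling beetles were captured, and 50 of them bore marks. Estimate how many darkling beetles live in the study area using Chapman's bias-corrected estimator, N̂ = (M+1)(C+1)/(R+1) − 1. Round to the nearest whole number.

N ≈ 5023

N̂ = (199+1)(1280+1)/(50+1) − 1 = 200·1281/51 − 1
= 256200/51 − 1 ≈ 5023.5 − 1 ≈ 5022.5 → 5023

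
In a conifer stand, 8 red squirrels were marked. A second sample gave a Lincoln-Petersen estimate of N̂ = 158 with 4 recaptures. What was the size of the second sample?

C = 79

From N = M·C/R: C = N·R / M = 158·4 / 8 = 632 / 8 = 79.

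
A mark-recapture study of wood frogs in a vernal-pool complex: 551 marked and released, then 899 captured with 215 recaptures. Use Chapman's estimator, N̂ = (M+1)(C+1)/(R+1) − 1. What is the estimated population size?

N̂ = (551+1)(899+1)/(215+1) − 1 = 552·900/216 − 1
= 496800/216 − 1 = 2300 − 1 = 2299

N = 2299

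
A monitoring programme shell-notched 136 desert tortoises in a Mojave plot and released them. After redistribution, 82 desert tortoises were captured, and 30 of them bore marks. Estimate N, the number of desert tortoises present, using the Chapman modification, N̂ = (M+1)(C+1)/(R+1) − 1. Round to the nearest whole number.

N ≈ 366

N̂ = (136+1)(82+1)/(30+1) − 1 = 137·83/31 − 1
= 11371/31 − 1 ≈ 366.8 − 1 ≈ 365.8 → 366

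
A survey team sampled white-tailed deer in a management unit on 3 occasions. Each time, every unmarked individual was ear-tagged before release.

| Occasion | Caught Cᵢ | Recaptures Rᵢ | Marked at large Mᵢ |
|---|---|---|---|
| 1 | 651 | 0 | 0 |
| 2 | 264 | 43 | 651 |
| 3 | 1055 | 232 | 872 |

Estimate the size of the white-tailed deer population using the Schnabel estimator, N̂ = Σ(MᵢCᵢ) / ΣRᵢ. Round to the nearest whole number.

Σ MᵢCᵢ = 0·651 + 651·264 + 872·1055 = 0 + 171864 + 919960 = 1091824
Σ Rᵢ = 0 + 43 + 232 = 275
N̂ = 1091824 / 275 ≈ 3970.3 → 3970

N ≈ 3970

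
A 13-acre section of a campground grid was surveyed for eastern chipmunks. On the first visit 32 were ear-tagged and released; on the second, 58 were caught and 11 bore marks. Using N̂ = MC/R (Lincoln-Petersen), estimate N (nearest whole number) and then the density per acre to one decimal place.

density ≈ 13.0 eastern chipmunks per acre

N̂ = 32·58/11 = 1856/11 ≈ 168.7 → 169
Density = N̂ / area = 169 / 13 = 13.0 per acre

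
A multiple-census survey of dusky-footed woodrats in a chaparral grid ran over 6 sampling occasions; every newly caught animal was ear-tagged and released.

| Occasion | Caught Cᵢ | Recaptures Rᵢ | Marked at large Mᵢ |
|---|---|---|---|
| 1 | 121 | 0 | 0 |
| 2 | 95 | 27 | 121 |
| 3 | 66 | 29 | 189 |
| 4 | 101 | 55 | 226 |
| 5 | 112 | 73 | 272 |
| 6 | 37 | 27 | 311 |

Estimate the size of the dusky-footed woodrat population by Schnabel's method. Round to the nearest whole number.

Σ MᵢCᵢ = 0·121 + 121·95 + 189·66 + 226·101 + 272·112 + 311·37 = 0 + 11495 + 12474 + 22826 + 30464 + 11507 = 88766
Σ Rᵢ = 0 + 27 + 29 + 55 + 73 + 27 = 211
N̂ = 88766 / 211 ≈ 420.7 → 421

N ≈ 421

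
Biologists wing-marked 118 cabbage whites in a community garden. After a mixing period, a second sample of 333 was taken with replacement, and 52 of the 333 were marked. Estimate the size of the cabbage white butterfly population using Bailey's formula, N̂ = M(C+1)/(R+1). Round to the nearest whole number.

N ≈ 744

N̂ = 118·(333+1)/(52+1) = 118·334/53 = 39412/53 ≈ 743.6 → 744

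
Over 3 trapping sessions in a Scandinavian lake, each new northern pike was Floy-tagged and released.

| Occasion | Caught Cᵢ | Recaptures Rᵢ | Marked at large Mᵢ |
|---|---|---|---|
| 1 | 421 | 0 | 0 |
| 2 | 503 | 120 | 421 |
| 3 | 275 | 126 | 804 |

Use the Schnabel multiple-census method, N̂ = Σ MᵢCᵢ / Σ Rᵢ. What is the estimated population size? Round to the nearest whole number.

Σ MᵢCᵢ = 0·421 + 421·503 + 804·275 = 0 + 211763 + 221100 = 432863
Σ Rᵢ = 0 + 120 + 126 = 246
N̂ = 432863 / 246 ≈ 1759.6 → 1760

N ≈ 1760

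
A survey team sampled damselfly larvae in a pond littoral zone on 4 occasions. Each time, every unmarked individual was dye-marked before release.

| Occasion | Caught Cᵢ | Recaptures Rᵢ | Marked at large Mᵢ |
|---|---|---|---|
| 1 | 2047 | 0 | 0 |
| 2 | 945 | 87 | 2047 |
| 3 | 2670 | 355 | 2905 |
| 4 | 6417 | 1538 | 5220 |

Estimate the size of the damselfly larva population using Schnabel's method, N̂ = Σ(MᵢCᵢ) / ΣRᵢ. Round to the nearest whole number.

Σ MᵢCᵢ = 0·2047 + 2047·945 + 2905·2670 + 5220·6417 = 0 + 1934415 + 7756350 + 33496740 = 43187505
Σ Rᵢ = 0 + 87 + 355 + 1538 = 1980
N̂ = 43187505 / 1980 ≈ 21811.9 → 21812

N ≈ 21,812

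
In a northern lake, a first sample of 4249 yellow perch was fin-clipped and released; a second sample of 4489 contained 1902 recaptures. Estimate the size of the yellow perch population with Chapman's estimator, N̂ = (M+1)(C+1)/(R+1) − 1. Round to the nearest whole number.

N ≈ 10,027

N̂ = (4249+1)(4489+1)/(1902+1) − 1 = 4250·4490/1903 − 1
= 19082500/1903 − 1 ≈ 10027.6 − 1 ≈ 10026.6 → 10027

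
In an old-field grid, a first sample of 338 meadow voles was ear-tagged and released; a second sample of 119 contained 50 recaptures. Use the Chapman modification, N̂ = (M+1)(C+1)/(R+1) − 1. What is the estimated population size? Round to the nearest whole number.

N ≈ 797

N̂ = (338+1)(119+1)/(50+1) − 1 = 339·120/51 − 1
= 40680/51 − 1 ≈ 797.6 − 1 ≈ 796.6 → 797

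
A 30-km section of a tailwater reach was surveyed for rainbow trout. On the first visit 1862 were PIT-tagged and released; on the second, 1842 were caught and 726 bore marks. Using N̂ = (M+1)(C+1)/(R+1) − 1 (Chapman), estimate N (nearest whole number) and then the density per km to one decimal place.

density ≈ 157.4 rainbow trout per km

N̂ = 1863·1843/727 − 1 = 3433509/727 − 1 ≈ 4721.8 → 4722
Density = N̂ / area = 4722 / 30 ≈ 157.40 → 157.4 per km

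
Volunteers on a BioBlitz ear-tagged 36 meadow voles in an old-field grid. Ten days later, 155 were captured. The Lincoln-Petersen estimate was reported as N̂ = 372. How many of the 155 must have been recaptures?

R = 15

From N = M·C/R: R = M·C / N = 36·155 / 372 = 5580 / 372 = 15.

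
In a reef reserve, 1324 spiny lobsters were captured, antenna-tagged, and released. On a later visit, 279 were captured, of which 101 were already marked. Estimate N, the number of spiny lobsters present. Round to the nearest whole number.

N = (1324 × 279) / 101 = 369396 / 101 ≈ 3657.4 → 3657

N ≈ 3657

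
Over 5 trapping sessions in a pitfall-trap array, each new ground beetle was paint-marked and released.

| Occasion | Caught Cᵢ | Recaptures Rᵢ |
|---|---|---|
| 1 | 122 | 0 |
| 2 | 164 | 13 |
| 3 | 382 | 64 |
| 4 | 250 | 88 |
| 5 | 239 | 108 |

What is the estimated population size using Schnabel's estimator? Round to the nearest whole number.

Marked at large before each occasion: Mᵢ = Σⱼ<ᵢ (Cⱼ − Rⱼ) → M1=0, M2=122, M3=273, M4=591, M5=753
Σ MᵢCᵢ = 0·122 + 122·164 + 273·382 + 591·250 + 753·239 = 0 + 20008 + 104286 + 147750 + 179967 = 452011
Σ Rᵢ = 0 + 13 + 64 + 88 + 108 = 273
N̂ = 452011 / 273 ≈ 1655.7 → 1656

N ≈ 1656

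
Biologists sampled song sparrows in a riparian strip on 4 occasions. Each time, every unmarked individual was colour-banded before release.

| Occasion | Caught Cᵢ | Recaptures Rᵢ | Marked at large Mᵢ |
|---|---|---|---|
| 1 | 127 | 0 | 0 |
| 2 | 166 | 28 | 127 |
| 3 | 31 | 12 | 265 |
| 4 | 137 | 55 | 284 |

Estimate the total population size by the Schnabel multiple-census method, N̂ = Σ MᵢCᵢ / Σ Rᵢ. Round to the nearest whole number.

N ≈ 718

Σ MᵢCᵢ = 0·127 + 127·166 + 265·31 + 284·137 = 0 + 21082 + 8215 + 38908 = 68205
Σ Rᵢ = 0 + 28 + 12 + 55 = 95
N̂ = 68205 / 95 ≈ 717.9 → 718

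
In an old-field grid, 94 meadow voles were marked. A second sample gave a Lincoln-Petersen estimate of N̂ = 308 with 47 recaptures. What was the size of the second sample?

From N = M·C/R: C = N·R / M = 308·47 / 94 = 14476 / 94 = 154.

C = 154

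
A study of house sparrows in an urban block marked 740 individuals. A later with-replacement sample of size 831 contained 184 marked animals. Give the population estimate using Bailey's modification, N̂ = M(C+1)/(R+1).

N̂ = 740·(831+1)/(184+1) = 740·832/185 = 615680/185 = 3328

N = 3328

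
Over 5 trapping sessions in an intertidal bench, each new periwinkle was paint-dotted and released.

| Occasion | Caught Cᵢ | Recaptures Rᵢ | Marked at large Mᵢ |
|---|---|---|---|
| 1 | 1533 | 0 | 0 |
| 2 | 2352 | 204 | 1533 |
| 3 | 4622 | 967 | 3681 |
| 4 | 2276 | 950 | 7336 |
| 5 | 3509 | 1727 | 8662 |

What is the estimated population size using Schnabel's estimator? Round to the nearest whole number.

Σ MᵢCᵢ = 0·1533 + 1533·2352 + 3681·4622 + 7336·2276 + 8662·3509 = 0 + 3605616 + 17013582 + 16696736 + 30394958 = 67710892
Σ Rᵢ = 0 + 204 + 967 + 950 + 1727 = 3848
N̂ = 67710892 / 3848 ≈ 17596.4 → 17596

N ≈ 17,596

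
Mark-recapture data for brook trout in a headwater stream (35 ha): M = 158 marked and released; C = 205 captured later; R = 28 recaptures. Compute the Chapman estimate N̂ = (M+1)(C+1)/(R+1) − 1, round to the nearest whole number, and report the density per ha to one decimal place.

N̂ = 159·206/29 − 1 = 32754/29 − 1 ≈ 1128.4 → 1128
Density = N̂ / area = 1128 / 35 ≈ 32.23 → 32.2 per ha

density ≈ 32.2 brook trout per ha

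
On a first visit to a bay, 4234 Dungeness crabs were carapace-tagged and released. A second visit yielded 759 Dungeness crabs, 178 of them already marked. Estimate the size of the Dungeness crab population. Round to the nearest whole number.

If marked individuals mix randomly, R/C ≈ M/N, giving N ≈ M·C/R.
N = (4234 × 759) / 178 = 3213606 / 178 ≈ 18054.0 → 18054

N ≈ 18,054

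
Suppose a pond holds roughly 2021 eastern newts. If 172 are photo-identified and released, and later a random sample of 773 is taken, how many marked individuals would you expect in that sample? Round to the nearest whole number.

The marked fraction of the population is 172/2021, so in a sample of 773 expect C·(M/N) marked.
E[R] = 172 × 773 / 2021 = 132956 / 2021 ≈ 65.8 → 66

expected recaptures ≈ 66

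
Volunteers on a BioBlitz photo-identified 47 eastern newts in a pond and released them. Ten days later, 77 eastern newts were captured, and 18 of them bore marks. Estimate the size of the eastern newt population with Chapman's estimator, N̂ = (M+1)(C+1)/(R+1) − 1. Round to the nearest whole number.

N̂ = (47+1)(77+1)/(18+1) − 1 = 48·78/19 − 1
= 3744/19 − 1 ≈ 197.1 − 1 ≈ 196.1 → 196

N ≈ 196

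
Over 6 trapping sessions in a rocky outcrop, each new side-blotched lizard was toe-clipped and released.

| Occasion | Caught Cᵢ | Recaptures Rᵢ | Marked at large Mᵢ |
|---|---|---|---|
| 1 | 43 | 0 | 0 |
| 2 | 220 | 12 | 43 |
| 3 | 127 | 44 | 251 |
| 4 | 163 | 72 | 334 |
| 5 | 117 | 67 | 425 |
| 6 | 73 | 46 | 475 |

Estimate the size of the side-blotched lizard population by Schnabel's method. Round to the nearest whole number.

N ≈ 748

Σ MᵢCᵢ = 0·43 + 43·220 + 251·127 + 334·163 + 425·117 + 475·73 = 0 + 9460 + 31877 + 54442 + 49725 + 34675 = 180179
Σ Rᵢ = 0 + 12 + 44 + 72 + 67 + 46 = 241
N̂ = 180179 / 241 ≈ 747.6 → 748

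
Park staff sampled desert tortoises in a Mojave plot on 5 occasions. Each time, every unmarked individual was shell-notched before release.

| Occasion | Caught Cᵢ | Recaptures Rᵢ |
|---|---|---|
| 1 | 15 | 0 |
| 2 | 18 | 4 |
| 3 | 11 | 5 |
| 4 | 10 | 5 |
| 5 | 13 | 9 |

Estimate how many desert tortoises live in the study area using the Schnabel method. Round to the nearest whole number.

Marked at large before each occasion: Mᵢ = Σⱼ<ᵢ (Cⱼ − Rⱼ) → M1=0, M2=15, M3=29, M4=35, M5=40
Σ MᵢCᵢ = 0·15 + 15·18 + 29·11 + 35·10 + 40·13 = 0 + 270 + 319 + 350 + 520 = 1459
Σ Rᵢ = 0 + 4 + 5 + 5 + 9 = 23
N̂ = 1459 / 23 ≈ 63.4 → 63

N ≈ 63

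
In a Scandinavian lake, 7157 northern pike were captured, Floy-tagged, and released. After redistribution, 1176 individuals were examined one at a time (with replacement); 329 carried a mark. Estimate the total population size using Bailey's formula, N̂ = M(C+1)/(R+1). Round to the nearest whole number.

N̂ = 7157·(1176+1)/(329+1) = 7157·1177/330 = 8423789/330 ≈ 25526.6 → 25527

N ≈ 25,527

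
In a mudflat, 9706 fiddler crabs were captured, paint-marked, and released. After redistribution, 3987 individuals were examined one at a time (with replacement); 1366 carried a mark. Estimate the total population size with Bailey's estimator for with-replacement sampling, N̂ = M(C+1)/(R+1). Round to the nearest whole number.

N̂ = 9706·(3987+1)/(1366+1) = 9706·3988/1367 = 38707528/1367 ≈ 28315.7 → 28316

N ≈ 28,316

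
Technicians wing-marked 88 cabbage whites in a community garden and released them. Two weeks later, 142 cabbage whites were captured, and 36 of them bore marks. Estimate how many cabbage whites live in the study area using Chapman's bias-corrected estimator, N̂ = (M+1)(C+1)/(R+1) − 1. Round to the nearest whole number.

N̂ = (88+1)(142+1)/(36+1) − 1 = 89·143/37 − 1
= 12727/37 − 1 ≈ 344.0 − 1 ≈ 343.0 → 343

N ≈ 343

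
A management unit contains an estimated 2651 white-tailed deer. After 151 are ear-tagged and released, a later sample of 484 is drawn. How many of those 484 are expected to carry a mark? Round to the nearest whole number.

expected recaptures ≈ 28

The marked fraction of the population is 151/2651, so in a sample of 484 expect C·(M/N) marked.
E[R] = 151 × 484 / 2651 = 73084 / 2651 ≈ 27.6 → 28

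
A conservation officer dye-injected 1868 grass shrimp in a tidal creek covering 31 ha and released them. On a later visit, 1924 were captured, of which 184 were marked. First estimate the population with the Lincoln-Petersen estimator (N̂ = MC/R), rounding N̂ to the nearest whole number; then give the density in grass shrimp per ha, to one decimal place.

N̂ = 1868·1924/184 = 3594032/184 ≈ 19532.8 → 19533
Density = N̂ / area = 19533 / 31 ≈ 630.10 → 630.1 per ha

density ≈ 630.1 grass shrimp per ha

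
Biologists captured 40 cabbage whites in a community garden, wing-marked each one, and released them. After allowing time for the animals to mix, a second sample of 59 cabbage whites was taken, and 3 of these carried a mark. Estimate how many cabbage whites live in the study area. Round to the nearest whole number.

N = (40 × 59) / 3 = 2360 / 3 ≈ 786.7 → 787

N ≈ 787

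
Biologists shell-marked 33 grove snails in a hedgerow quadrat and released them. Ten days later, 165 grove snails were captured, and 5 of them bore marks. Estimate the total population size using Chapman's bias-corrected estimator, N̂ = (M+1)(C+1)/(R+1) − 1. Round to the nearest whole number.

N̂ = (33+1)(165+1)/(5+1) − 1 = 34·166/6 − 1
= 5644/6 − 1 ≈ 940.7 − 1 ≈ 939.7 → 940

N ≈ 940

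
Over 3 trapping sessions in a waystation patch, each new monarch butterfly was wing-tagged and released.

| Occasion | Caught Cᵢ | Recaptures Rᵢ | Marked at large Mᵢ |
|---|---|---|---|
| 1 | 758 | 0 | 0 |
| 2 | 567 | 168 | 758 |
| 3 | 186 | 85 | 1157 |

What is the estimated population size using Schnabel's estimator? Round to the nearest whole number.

N ≈ 2549

Σ MᵢCᵢ = 0·758 + 758·567 + 1157·186 = 0 + 429786 + 215202 = 644988
Σ Rᵢ = 0 + 168 + 85 = 253
N̂ = 644988 / 253 ≈ 2549.4 → 2549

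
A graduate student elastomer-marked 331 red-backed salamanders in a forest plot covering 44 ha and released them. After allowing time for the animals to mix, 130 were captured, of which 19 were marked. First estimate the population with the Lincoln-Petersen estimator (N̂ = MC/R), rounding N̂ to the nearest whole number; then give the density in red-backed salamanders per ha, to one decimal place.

N̂ = 331·130/19 = 43030/19 ≈ 2264.7 → 2265
Density = N̂ / area = 2265 / 44 ≈ 51.48 → 51.5 per ha

density ≈ 51.5 red-backed salamanders per ha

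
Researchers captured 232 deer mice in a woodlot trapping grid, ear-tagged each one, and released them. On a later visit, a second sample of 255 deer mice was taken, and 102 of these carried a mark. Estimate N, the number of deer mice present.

Lincoln-Petersen assumes M/N = R/C, so N = M·C / R.
N = (232 × 255) / 102 = 59160 / 102 = 580

N = 580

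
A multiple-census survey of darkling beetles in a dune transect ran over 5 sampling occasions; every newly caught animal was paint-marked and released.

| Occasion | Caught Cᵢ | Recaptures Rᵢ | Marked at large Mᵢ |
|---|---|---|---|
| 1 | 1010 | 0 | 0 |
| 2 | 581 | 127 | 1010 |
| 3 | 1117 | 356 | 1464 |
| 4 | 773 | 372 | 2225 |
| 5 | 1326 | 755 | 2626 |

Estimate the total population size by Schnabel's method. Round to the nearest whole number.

Σ MᵢCᵢ = 0·1010 + 1010·581 + 1464·1117 + 2225·773 + 2626·1326 = 0 + 586810 + 1635288 + 1719925 + 3482076 = 7424099
Σ Rᵢ = 0 + 127 + 356 + 372 + 755 = 1610
N̂ = 7424099 / 1610 ≈ 4611.2 → 4611

N ≈ 4611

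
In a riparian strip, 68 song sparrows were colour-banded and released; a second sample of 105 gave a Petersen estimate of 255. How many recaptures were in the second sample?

R = 28

From N = M·C/R: R = M·C / N = 68·105 / 255 = 7140 / 255 = 28.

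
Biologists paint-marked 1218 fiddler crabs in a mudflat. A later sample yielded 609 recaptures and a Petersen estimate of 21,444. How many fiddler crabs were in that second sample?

C = 10722

From N = M·C/R: C = N·R / M = 21444·609 / 1218 = 13059396 / 1218 = 10722.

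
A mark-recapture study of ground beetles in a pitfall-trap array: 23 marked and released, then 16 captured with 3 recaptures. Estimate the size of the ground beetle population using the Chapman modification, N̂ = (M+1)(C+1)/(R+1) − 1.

N̂ = (23+1)(16+1)/(3+1) − 1 = 24·17/4 − 1
= 408/4 − 1 = 102 − 1 = 101

N = 101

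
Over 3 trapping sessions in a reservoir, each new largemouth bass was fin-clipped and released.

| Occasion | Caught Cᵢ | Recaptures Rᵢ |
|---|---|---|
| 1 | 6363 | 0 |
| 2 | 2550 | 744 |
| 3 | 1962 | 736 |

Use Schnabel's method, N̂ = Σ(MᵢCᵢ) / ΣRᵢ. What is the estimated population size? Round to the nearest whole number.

Marked at large before each occasion: Mᵢ = Σⱼ<ᵢ (Cⱼ − Rⱼ) → M1=0, M2=6363, M3=8169
Σ MᵢCᵢ = 0·6363 + 6363·2550 + 8169·1962 = 0 + 16225650 + 16027578 = 32253228
Σ Rᵢ = 0 + 744 + 736 = 1480
N̂ = 32253228 / 1480 ≈ 21792.7 → 21793

N ≈ 21,793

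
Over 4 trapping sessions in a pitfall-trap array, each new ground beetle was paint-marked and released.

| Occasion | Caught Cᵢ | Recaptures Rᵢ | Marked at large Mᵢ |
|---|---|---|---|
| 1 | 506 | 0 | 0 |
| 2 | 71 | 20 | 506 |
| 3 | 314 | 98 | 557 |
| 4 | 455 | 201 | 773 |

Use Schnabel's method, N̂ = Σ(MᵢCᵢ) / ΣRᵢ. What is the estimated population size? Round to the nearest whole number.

Σ MᵢCᵢ = 0·506 + 506·71 + 557·314 + 773·455 = 0 + 35926 + 174898 + 351715 = 562539
Σ Rᵢ = 0 + 20 + 98 + 201 = 319
N̂ = 562539 / 319 ≈ 1763.4 → 1763

N ≈ 1763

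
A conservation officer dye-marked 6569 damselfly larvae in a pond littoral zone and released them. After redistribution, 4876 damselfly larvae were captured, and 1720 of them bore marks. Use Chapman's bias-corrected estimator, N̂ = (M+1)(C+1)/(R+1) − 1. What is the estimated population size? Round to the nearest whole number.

N̂ = (6569+1)(4876+1)/(1720+1) − 1 = 6570·4877/1721 − 1
= 32041890/1721 − 1 ≈ 18618.2 − 1 ≈ 18617.2 → 18617

N ≈ 18,617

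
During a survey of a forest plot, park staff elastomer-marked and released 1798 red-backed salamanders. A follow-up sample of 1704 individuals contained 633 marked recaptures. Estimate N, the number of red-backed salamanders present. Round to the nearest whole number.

The marked fraction in the recapture sample should equal the marked fraction in the population: 633/1704 = 1798/N.
N = (1798 × 1704) / 633 = 3063792 / 633 ≈ 4840.1 → 4840

N ≈ 4840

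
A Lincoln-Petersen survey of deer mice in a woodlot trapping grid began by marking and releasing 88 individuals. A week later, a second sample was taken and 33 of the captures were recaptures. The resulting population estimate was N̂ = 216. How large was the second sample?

From N = M·C/R: C = N·R / M = 216·33 / 88 = 7128 / 88 = 81.

C = 81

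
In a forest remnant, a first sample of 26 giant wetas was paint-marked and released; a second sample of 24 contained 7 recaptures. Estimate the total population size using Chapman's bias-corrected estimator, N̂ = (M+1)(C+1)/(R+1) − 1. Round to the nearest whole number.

N̂ = (26+1)(24+1)/(7+1) − 1 = 27·25/8 − 1
= 675/8 − 1 ≈ 84.4 − 1 ≈ 83.4 → 83

N ≈ 83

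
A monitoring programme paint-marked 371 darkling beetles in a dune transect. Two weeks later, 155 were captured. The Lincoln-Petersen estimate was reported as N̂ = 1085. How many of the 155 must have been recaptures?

From N = M·C/R: R = M·C / N = 371·155 / 1085 = 57505 / 1085 = 53.

R = 53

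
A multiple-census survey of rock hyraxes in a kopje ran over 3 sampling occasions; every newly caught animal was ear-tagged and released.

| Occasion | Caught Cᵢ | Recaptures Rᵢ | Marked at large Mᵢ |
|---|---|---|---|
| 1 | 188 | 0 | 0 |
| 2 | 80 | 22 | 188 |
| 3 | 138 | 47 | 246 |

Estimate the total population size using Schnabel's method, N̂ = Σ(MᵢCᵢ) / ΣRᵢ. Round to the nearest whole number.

Σ MᵢCᵢ = 0·188 + 188·80 + 246·138 = 0 + 15040 + 33948 = 48988
Σ Rᵢ = 0 + 22 + 47 = 69
N̂ = 48988 / 69 ≈ 710.0 → 710

N ≈ 710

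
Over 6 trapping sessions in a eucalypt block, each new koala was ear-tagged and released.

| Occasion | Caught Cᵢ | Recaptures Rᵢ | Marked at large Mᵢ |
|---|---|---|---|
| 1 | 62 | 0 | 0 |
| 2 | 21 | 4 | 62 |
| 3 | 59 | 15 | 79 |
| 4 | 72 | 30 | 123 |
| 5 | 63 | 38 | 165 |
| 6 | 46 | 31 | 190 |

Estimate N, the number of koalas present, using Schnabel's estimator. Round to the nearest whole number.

Σ MᵢCᵢ = 0·62 + 62·21 + 79·59 + 123·72 + 165·63 + 190·46 = 0 + 1302 + 4661 + 8856 + 10395 + 8740 = 33954
Σ Rᵢ = 0 + 4 + 15 + 30 + 38 + 31 = 118
N̂ = 33954 / 118 ≈ 287.7 → 288

N ≈ 288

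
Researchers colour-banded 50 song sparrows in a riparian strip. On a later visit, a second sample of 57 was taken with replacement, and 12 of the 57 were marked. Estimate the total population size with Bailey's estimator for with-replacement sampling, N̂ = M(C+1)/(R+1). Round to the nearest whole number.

N ≈ 223

N̂ = 50·(57+1)/(12+1) = 50·58/13 = 2900/13 ≈ 223.1 → 223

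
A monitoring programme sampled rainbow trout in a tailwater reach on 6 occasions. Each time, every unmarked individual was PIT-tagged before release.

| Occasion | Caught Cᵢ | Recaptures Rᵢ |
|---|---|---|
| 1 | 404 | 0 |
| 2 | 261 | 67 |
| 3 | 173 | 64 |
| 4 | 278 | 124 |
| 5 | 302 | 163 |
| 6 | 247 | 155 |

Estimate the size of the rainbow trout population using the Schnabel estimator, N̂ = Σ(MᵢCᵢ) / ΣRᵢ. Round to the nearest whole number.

N ≈ 1592

Marked at large before each occasion: Mᵢ = Σⱼ<ᵢ (Cⱼ − Rⱼ) → M1=0, M2=404, M3=598, M4=707, M5=861, M6=1000
Σ MᵢCᵢ = 0·404 + 404·261 + 598·173 + 707·278 + 861·302 + 1000·247 = 0 + 105444 + 103454 + 196546 + 260022 + 247000 = 912466
Σ Rᵢ = 0 + 67 + 64 + 124 + 163 + 155 = 573
N̂ = 912466 / 573 ≈ 1592.4 → 1592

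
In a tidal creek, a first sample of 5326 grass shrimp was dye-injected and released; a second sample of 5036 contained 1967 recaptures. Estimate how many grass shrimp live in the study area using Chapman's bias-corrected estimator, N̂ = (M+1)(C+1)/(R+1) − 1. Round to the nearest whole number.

N ≈ 13,633

N̂ = (5326+1)(5036+1)/(1967+1) − 1 = 5327·5037/1968 − 1
= 26832099/1968 − 1 ≈ 13634.2 − 1 ≈ 13633.2 → 13633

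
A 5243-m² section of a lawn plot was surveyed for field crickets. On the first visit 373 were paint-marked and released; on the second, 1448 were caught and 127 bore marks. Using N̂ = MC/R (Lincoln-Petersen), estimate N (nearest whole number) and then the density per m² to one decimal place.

density ≈ 0.8 field crickets per m²

N̂ = 373·1448/127 = 540104/127 ≈ 4252.8 → 4253
Density = N̂ / area = 4253 / 5243 ≈ 0.81 → 0.8 per m²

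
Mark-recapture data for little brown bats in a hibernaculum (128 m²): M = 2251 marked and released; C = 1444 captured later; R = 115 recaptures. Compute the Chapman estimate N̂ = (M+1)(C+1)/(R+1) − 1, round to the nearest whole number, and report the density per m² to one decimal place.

density ≈ 219.2 little brown bats per m²

N̂ = 2252·1445/116 − 1 = 3254140/116 − 1 ≈ 28051.9 → 28052
Density = N̂ / area = 28052 / 128 ≈ 219.16 → 219.2 per m²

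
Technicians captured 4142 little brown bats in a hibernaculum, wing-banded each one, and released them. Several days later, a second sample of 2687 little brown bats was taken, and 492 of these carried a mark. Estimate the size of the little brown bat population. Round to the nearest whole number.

The marked fraction in the recapture sample should equal the marked fraction in the population: 492/2687 = 4142/N.
N = (4142 × 2687) / 492 = 11129554 / 492 ≈ 22621.0 → 22621

N ≈ 22,621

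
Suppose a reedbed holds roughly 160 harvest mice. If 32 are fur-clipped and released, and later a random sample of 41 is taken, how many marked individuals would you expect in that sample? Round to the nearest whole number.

expected recaptures ≈ 8

Expected recaptures E[R] = M·C / N.
E[R] = 32 × 41 / 160 = 1312 / 160 ≈ 8.2 → 8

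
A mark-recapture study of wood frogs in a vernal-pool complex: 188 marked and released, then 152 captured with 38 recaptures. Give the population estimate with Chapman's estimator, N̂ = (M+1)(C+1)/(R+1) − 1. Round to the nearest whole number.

N̂ = (188+1)(152+1)/(38+1) − 1 = 189·153/39 − 1
= 28917/39 − 1 ≈ 741.46 − 1 ≈ 740.46 → 740

N ≈ 740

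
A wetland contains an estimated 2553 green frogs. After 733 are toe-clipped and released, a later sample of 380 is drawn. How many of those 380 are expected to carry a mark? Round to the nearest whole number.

expected recaptures ≈ 109

The marked fraction of the population is 733/2553, so in a sample of 380 expect C·(M/N) marked.
E[R] = 733 × 380 / 2553 = 278540 / 2553 ≈ 109.1 → 109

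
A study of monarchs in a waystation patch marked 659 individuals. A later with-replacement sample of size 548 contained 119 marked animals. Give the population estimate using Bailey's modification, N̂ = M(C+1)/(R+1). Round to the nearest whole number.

N̂ = 659·(548+1)/(119+1) = 659·549/120 = 361791/120 ≈ 3014.9 → 3015

N ≈ 3015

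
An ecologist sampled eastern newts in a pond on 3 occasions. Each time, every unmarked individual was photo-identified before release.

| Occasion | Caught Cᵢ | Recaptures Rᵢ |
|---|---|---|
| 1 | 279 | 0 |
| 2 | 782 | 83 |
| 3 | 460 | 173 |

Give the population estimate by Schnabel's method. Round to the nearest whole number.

N ≈ 2610

Marked at large before each occasion: Mᵢ = Σⱼ<ᵢ (Cⱼ − Rⱼ) → M1=0, M2=279, M3=978
Σ MᵢCᵢ = 0·279 + 279·782 + 978·460 = 0 + 218178 + 449880 = 668058
Σ Rᵢ = 0 + 83 + 173 = 256
N̂ = 668058 / 256 ≈ 2609.6 → 2610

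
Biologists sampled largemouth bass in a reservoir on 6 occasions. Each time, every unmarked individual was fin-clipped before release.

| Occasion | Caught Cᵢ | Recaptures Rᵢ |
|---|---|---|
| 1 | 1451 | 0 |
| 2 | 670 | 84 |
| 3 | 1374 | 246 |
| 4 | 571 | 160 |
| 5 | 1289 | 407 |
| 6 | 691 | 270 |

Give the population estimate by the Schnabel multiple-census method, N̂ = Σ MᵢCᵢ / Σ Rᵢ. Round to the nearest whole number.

Marked at large before each occasion: Mᵢ = Σⱼ<ᵢ (Cⱼ − Rⱼ) → M1=0, M2=1451, M3=2037, M4=3165, M5=3576, M6=4458
Σ MᵢCᵢ = 0·1451 + 1451·670 + 2037·1374 + 3165·571 + 3576·1289 + 4458·691 = 0 + 972170 + 2798838 + 1807215 + 4609464 + 3080478 = 13268165
Σ Rᵢ = 0 + 84 + 246 + 160 + 407 + 270 = 1167
N̂ = 13268165 / 1167 ≈ 11369.46 → 11369

N ≈ 11,369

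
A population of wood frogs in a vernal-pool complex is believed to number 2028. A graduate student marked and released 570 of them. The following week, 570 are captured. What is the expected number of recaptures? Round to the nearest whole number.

expected recaptures ≈ 160

Expected recaptures E[R] = M·C / N.
E[R] = 570 × 570 / 2028 = 324900 / 2028 ≈ 160.2 → 160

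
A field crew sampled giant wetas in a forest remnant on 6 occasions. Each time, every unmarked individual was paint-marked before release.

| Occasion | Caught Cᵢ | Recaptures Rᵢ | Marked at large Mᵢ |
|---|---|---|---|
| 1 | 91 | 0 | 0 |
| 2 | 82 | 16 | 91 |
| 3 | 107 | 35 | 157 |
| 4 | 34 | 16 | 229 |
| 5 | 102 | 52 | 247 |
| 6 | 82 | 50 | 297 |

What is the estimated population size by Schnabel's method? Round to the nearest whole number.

N ≈ 483

Σ MᵢCᵢ = 0·91 + 91·82 + 157·107 + 229·34 + 247·102 + 297·82 = 0 + 7462 + 16799 + 7786 + 25194 + 24354 = 81595
Σ Rᵢ = 0 + 16 + 35 + 16 + 52 + 50 = 169
N̂ = 81595 / 169 ≈ 482.8 → 483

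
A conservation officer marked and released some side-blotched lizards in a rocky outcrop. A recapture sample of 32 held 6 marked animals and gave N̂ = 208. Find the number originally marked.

From N = M·C/R: M = N·R / C = 208·6 / 32 = 1248 / 32 = 39.

M = 39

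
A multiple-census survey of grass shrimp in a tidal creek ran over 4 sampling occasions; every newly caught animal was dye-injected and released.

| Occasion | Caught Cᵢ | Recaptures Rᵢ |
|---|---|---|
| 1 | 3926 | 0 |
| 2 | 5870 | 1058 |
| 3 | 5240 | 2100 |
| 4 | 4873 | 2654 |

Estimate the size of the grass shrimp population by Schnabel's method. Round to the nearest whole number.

N ≈ 21,802

Marked at large before each occasion: Mᵢ = Σⱼ<ᵢ (Cⱼ − Rⱼ) → M1=0, M2=3926, M3=8738, M4=11878
Σ MᵢCᵢ = 0·3926 + 3926·5870 + 8738·5240 + 11878·4873 = 0 + 23045620 + 45787120 + 57881494 = 126714234
Σ Rᵢ = 0 + 1058 + 2100 + 2654 = 5812
N̂ = 126714234 / 5812 ≈ 21802.2 → 21802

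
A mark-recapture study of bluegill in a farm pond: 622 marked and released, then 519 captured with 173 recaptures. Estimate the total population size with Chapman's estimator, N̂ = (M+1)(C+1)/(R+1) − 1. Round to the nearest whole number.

N ≈ 1861

N̂ = (622+1)(519+1)/(173+1) − 1 = 623·520/174 − 1
= 323960/174 − 1 ≈ 1861.8 − 1 ≈ 1860.8 → 1861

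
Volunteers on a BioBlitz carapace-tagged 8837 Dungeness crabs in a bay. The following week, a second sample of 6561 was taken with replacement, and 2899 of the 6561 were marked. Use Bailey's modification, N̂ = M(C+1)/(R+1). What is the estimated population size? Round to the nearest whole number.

N̂ = 8837·(6561+1)/(2899+1) = 8837·6562/2900 = 57988394/2900 ≈ 19996.0 → 19996

N ≈ 19,996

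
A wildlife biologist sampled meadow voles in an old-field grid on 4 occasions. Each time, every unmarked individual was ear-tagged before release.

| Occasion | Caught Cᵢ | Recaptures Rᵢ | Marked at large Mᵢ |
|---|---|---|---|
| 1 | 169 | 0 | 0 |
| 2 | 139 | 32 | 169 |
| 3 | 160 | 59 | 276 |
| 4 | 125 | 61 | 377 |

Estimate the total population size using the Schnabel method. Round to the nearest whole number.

N ≈ 755

Σ MᵢCᵢ = 0·169 + 169·139 + 276·160 + 377·125 = 0 + 23491 + 44160 + 47125 = 114776
Σ Rᵢ = 0 + 32 + 59 + 61 = 152
N̂ = 114776 / 152 ≈ 755.1 → 755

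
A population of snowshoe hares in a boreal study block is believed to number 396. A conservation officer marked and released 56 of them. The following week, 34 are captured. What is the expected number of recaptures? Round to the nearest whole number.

Expected recaptures E[R] = M·C / N.
E[R] = 56 × 34 / 396 = 1904 / 396 ≈ 4.8 → 5

expected recaptures ≈ 5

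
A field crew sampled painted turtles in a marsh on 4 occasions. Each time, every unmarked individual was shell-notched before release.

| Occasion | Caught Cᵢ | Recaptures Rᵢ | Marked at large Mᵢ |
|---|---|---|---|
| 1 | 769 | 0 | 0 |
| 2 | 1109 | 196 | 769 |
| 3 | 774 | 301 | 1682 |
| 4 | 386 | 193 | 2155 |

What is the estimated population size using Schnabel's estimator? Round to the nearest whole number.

N ≈ 4328

Σ MᵢCᵢ = 0·769 + 769·1109 + 1682·774 + 2155·386 = 0 + 852821 + 1301868 + 831830 = 2986519
Σ Rᵢ = 0 + 196 + 301 + 193 = 690
N̂ = 2986519 / 690 ≈ 4328.3 → 4328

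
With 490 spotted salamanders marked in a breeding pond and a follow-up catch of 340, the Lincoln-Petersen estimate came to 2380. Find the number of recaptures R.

R = 70

From N = M·C/R: R = M·C / N = 490·340 / 2380 = 166600 / 2380 = 70.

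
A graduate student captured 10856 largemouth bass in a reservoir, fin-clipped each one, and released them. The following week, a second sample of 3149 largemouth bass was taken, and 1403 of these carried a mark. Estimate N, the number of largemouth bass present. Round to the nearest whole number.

N ≈ 24,366

N = (10856 × 3149) / 1403 = 34185544 / 1403 ≈ 24366.0 → 24366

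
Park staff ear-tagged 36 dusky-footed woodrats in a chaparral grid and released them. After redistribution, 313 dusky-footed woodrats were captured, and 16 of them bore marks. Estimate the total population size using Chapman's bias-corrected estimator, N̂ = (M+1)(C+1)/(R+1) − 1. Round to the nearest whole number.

N̂ = (36+1)(313+1)/(16+1) − 1 = 37·314/17 − 1
= 11618/17 − 1 ≈ 683.4 − 1 ≈ 682.4 → 682

N ≈ 682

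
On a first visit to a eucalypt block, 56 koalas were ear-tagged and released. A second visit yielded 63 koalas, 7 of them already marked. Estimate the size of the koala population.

N = 504

The marked fraction in the recapture sample should equal the marked fraction in the population: 7/63 = 56/N.
N = (56 × 63) / 7 = 3528 / 7 = 504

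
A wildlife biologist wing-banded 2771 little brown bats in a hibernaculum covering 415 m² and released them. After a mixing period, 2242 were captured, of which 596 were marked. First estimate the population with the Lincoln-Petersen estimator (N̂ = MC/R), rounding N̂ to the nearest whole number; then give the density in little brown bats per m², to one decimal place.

density ≈ 25.1 little brown bats per m²

N̂ = 2771·2242/596 = 6212582/596 ≈ 10423.8 → 10424
Density = N̂ / area = 10424 / 415 ≈ 25.12 → 25.1 per m²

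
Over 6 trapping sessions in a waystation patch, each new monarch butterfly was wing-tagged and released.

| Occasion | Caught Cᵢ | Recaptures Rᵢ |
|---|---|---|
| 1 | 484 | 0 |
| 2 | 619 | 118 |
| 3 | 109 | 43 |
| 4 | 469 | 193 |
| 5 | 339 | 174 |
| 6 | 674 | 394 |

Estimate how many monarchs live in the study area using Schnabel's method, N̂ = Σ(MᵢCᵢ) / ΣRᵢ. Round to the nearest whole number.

N ≈ 2555

Marked at large before each occasion: Mᵢ = Σⱼ<ᵢ (Cⱼ − Rⱼ) → M1=0, M2=484, M3=985, M4=1051, M5=1327, M6=1492
Σ MᵢCᵢ = 0·484 + 484·619 + 985·109 + 1051·469 + 1327·339 + 1492·674 = 0 + 299596 + 107365 + 492919 + 449853 + 1005608 = 2355341
Σ Rᵢ = 0 + 118 + 43 + 193 + 174 + 394 = 922
N̂ = 2355341 / 922 ≈ 2554.6 → 2555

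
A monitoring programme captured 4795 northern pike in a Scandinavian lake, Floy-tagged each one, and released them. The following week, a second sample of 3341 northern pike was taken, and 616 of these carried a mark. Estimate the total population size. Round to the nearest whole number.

N = (4795 × 3341) / 616 = 16020095 / 616 ≈ 26006.6 → 26007

N ≈ 26,007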